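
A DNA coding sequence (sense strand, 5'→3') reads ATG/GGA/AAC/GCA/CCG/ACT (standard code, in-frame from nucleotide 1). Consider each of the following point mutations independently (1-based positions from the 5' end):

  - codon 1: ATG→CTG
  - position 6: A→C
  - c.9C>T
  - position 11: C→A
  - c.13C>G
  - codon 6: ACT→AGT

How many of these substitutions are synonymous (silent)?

Codon 1: ATG (Met) → CTG (Leu) — missense.
Codon 2: GGA (Gly) → GGC (Gly) — synonymous.
Codon 3: AAC (Asn) → AAT (Asn) — synonymous.
Codon 4: GCA (Ala) → GAA (Glu) — missense.
Codon 5: CCG (Pro) → GCG (Ala) — missense.
Codon 6: ACT (Thr) → AGT (Ser) — missense.
Synonymous: 2 of 6.

2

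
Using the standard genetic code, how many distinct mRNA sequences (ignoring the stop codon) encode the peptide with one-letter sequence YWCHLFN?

192

Tyr: 2 codons.
Trp: 1 codon.
Cys: 2 codons.
His: 2 codons.
Leu: 6 codons.
Phe: 2 codons.
Asn: 2 codons.
2 × 1 × 2 × 2 × 6 × 2 × 2 = 192.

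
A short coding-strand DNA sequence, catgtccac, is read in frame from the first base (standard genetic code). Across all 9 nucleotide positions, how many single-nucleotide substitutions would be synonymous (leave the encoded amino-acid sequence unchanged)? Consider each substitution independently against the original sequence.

5

Codon 1 (CAT, His): 1 synonymous substitution.
Codon 2 (GTC, Val): 3 synonymous substitutions.
Codon 3 (CAC, His): 1 synonymous substitution.
Total: 1 + 3 + 1 = 5.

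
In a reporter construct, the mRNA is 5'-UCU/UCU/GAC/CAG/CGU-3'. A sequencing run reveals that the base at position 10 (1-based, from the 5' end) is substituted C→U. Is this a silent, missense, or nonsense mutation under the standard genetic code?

nonsense

Position 10 falls in codon 4: CAG → Gln.
After the substitution the codon is UAG → Stop.
The new codon is a stop codon, so this is a nonsense mutation.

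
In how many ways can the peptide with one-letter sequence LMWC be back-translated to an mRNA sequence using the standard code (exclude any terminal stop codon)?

Leu: 6 codons.
Met: 1 codon.
Trp: 1 codon.
Cys: 2 codons.
6 × 1 × 1 × 2 = 12.

12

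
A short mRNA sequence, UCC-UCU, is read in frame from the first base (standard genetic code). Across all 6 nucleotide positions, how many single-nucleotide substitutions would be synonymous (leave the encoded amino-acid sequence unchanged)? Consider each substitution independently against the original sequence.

6

Codon 1 (UCC, Ser): 3 synonymous substitutions.
Codon 2 (UCU, Ser): 3 synonymous substitutions.
Total: 3 + 3 = 6.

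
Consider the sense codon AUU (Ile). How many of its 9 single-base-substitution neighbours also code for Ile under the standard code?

2

Position 1: none → 0 synonymous.
Position 2: none → 0 synonymous.
Position 3: AUC, AUA → 2 synonymous.
Total: 0 + 0 + 2 = 2.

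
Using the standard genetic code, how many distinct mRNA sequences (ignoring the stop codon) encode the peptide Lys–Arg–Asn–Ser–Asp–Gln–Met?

Lys: 2 codons.
Arg: 6 codons.
Asn: 2 codons.
Ser: 6 codons.
Asp: 2 codons.
Gln: 2 codons.
Met: 1 codon.
2 × 6 × 2 × 6 × 2 × 2 × 1 = 576.

576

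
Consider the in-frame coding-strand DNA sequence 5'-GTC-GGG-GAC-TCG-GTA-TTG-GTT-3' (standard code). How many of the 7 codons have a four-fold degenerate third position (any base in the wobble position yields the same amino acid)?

5

Codon 1 GTC (Val): third position 4-fold.
Codon 2 GGG (Gly): third position 4-fold.
Codon 3 GAC (Asp): third position 2-fold.
Codon 4 TCG (Ser): third position 4-fold.
Codon 5 GTA (Val): third position 4-fold.
Codon 6 TTG (Leu): third position 2-fold.
Codon 7 GTT (Val): third position 4-fold.
Four-fold degenerate third positions: 5.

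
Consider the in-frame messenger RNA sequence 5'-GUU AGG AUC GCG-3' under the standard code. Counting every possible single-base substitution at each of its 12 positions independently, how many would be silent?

Codon 1 (GUU, Val): 3 synonymous substitutions.
Codon 2 (AGG, Arg): 2 synonymous substitutions.
Codon 3 (AUC, Ile): 2 synonymous substitutions.
Codon 4 (GCG, Ala): 3 synonymous substitutions.
Total: 3 + 2 + 2 + 3 = 10.

10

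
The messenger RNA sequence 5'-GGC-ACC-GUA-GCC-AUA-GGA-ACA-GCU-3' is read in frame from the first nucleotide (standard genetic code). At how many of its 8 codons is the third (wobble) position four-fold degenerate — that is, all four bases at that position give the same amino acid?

Codon 1 GGC (Gly): third position 4-fold.
Codon 2 ACC (Thr): third position 4-fold.
Codon 3 GUA (Val): third position 4-fold.
Codon 4 GCC (Ala): third position 4-fold.
Codon 5 AUA (Ile): third position 3-fold.
Codon 6 GGA (Gly): third position 4-fold.
Codon 7 ACA (Thr): third position 4-fold.
Codon 8 GCU (Ala): third position 4-fold.
Four-fold degenerate third positions: 7.

7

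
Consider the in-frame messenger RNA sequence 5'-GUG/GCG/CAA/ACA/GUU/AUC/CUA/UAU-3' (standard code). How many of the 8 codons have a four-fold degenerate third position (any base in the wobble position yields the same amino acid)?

5

Codon 1 GUG (Val): third position 4-fold.
Codon 2 GCG (Ala): third position 4-fold.
Codon 3 CAA (Gln): third position 2-fold.
Codon 4 ACA (Thr): third position 4-fold.
Codon 5 GUU (Val): third position 4-fold.
Codon 6 AUC (Ile): third position 3-fold.
Codon 7 CUA (Leu): third position 4-fold.
Codon 8 UAU (Tyr): third position 2-fold.
Four-fold degenerate third positions: 5.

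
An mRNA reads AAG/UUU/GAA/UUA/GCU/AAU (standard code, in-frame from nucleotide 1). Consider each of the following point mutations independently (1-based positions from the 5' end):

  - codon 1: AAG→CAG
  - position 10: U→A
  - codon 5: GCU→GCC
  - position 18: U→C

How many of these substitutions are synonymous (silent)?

2

Codon 1: AAG (Lys) → CAG (Gln) — missense.
Codon 4: UUA (Leu) → AUA (Ile) — missense.
Codon 5: GCU (Ala) → GCC (Ala) — synonymous.
Codon 6: AAU (Asn) → AAC (Asn) — synonymous.
Synonymous: 2 of 4.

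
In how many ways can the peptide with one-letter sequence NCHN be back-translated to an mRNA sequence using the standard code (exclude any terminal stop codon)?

Asn: 2 codons.
Cys: 2 codons.
His: 2 codons.
Asn: 2 codons.
2 × 2 × 2 × 2 = 16.

16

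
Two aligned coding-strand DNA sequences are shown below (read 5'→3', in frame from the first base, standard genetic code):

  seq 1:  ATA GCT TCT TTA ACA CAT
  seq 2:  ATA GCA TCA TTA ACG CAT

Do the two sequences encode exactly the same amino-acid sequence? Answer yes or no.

yes

Codon 1: ATA Ile / ATA Ile — identical.
Codon 2: GCT Ala / GCA Ala — synonymous.
Codon 3: TCT Ser / TCA Ser — synonymous.
Codon 4: TTA Leu / TTA Leu — identical.
Codon 5: ACA Thr / ACG Thr — synonymous.
Codon 6: CAT His / CAT His — identical.
Nonsynonymous differences: 0 → same protein.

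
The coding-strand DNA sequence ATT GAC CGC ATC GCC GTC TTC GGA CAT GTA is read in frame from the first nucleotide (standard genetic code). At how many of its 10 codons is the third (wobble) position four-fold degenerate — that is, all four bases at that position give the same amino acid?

5

Codon 1 ATT (Ile): third position 3-fold.
Codon 2 GAC (Asp): third position 2-fold.
Codon 3 CGC (Arg): third position 4-fold.
Codon 4 ATC (Ile): third position 3-fold.
Codon 5 GCC (Ala): third position 4-fold.
Codon 6 GTC (Val): third position 4-fold.
Codon 7 TTC (Phe): third position 2-fold.
Codon 8 GGA (Gly): third position 4-fold.
Codon 9 CAT (His): third position 2-fold.
Codon 10 GTA (Val): third position 4-fold.
Four-fold degenerate third positions: 5.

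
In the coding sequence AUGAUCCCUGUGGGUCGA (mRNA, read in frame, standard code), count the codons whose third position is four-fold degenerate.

Codon 1 AUG (Met): third position 1-fold.
Codon 2 AUC (Ile): third position 3-fold.
Codon 3 CCU (Pro): third position 4-fold.
Codon 4 GUG (Val): third position 4-fold.
Codon 5 GGU (Gly): third position 4-fold.
Codon 6 CGA (Arg): third position 4-fold.
Four-fold degenerate third positions: 4.

4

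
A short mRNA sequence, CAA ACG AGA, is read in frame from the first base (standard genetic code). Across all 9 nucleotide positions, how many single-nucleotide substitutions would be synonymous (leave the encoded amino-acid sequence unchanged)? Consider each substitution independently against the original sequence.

6

Codon 1 (CAA, Gln): 1 synonymous substitution.
Codon 2 (ACG, Thr): 3 synonymous substitutions.
Codon 3 (AGA, Arg): 2 synonymous substitutions.
Total: 1 + 3 + 2 = 6.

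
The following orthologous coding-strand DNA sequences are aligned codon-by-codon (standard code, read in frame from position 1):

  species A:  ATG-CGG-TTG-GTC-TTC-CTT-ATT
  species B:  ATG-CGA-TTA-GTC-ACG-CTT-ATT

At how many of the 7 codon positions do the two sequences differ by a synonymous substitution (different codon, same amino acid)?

2

Codon 1: ATG Met / ATG Met — identical.
Codon 2: CGG Arg / CGA Arg — synonymous.
Codon 3: TTG Leu / TTA Leu — synonymous.
Codon 4: GTC Val / GTC Val — identical.
Codon 5: TTC Phe / ACG Thr — nonsynonymous.
Codon 6: CTT Leu / CTT Leu — identical.
Codon 7: ATT Ile / ATT Ile — identical.
Synonymous differences: 2.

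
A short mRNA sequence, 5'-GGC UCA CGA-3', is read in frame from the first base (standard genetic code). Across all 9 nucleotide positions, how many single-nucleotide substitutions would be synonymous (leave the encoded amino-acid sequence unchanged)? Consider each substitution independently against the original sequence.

Codon 1 (GGC, Gly): 3 synonymous substitutions.
Codon 2 (UCA, Ser): 3 synonymous substitutions.
Codon 3 (CGA, Arg): 4 synonymous substitutions.
Total: 3 + 3 + 4 = 10.

10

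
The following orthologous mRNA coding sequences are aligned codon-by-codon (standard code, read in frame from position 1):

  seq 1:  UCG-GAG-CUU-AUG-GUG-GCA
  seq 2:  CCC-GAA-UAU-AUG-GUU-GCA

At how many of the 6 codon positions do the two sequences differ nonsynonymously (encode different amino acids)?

Codon 1: UCG Ser / CCC Pro — nonsynonymous.
Codon 2: GAG Glu / GAA Glu — synonymous.
Codon 3: CUU Leu / UAU Tyr — nonsynonymous.
Codon 4: AUG Met / AUG Met — identical.
Codon 5: GUG Val / GUU Val — synonymous.
Codon 6: GCA Ala / GCA Ala — identical.
Nonsynonymous differences: 2.

2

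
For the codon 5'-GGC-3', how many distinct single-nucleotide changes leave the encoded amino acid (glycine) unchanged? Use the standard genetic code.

3

Position 1: none → 0 synonymous.
Position 2: none → 0 synonymous.
Position 3: GGU, GGA, GGG → 3 synonymous.
Total: 0 + 0 + 3 = 3.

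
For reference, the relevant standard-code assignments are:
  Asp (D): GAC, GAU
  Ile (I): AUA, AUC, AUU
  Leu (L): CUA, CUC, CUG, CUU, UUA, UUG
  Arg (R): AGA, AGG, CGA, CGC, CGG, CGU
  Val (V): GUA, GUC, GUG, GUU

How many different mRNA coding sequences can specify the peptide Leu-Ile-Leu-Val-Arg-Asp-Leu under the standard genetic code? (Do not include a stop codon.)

Leu: 6 codons.
Ile: 3 codons.
Leu: 6 codons.
Val: 4 codons.
Arg: 6 codons.
Asp: 2 codons.
Leu: 6 codons.
6 × 3 × 6 × 4 × 6 × 2 × 6 = 31104.

31104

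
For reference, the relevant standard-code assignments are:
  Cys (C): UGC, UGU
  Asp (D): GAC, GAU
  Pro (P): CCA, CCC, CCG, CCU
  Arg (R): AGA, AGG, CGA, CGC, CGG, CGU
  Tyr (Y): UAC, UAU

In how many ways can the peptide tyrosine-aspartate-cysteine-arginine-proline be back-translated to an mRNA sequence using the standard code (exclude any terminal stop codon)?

192

Tyr: 2 codons.
Asp: 2 codons.
Cys: 2 codons.
Arg: 6 codons.
Pro: 4 codons.
2 × 2 × 2 × 6 × 4 = 192.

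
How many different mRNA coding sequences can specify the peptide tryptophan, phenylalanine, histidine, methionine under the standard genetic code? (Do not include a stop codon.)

4

Trp: 1 codon.
Phe: 2 codons.
His: 2 codons.
Met: 1 codon.
1 × 2 × 2 × 1 = 4.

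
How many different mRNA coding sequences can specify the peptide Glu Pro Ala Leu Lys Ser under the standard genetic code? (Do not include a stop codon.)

Glu: 2 codons.
Pro: 4 codons.
Ala: 4 codons.
Leu: 6 codons.
Lys: 2 codons.
Ser: 6 codons.
2 × 4 × 4 × 6 × 2 × 6 = 2304.

2304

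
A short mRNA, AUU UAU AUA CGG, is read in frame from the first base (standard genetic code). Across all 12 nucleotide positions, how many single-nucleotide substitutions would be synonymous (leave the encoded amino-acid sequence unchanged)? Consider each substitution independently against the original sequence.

Codon 1 (AUU, Ile): 2 synonymous substitutions.
Codon 2 (UAU, Tyr): 1 synonymous substitution.
Codon 3 (AUA, Ile): 2 synonymous substitutions.
Codon 4 (CGG, Arg): 4 synonymous substitutions.
Total: 2 + 1 + 2 + 4 = 9.

9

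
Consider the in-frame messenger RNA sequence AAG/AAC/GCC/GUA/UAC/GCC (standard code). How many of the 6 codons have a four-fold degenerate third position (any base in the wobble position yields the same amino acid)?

Codon 1 AAG (Lys): third position 2-fold.
Codon 2 AAC (Asn): third position 2-fold.
Codon 3 GCC (Ala): third position 4-fold.
Codon 4 GUA (Val): third position 4-fold.
Codon 5 UAC (Tyr): third position 2-fold.
Codon 6 GCC (Ala): third position 4-fold.
Four-fold degenerate third positions: 3.

3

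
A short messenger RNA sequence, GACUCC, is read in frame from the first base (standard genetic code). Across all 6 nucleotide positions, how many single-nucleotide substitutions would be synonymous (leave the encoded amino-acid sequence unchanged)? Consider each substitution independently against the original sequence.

Codon 1 (GAC, Asp): 1 synonymous substitution.
Codon 2 (UCC, Ser): 3 synonymous substitutions.
Total: 1 + 3 = 4.

4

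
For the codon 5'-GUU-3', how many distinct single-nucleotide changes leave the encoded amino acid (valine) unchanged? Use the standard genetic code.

3

Position 1: none → 0 synonymous.
Position 2: none → 0 synonymous.
Position 3: GUC, GUA, GUG → 3 synonymous.
Total: 0 + 0 + 3 = 3.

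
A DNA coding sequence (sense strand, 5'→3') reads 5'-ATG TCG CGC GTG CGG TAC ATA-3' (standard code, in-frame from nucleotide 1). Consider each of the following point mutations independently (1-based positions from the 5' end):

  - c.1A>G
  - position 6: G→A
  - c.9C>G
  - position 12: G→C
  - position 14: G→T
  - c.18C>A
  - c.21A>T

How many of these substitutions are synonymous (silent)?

4

Codon 1: ATG (Met) → GTG (Val) — missense.
Codon 2: TCG (Ser) → TCA (Ser) — synonymous.
Codon 3: CGC (Arg) → CGG (Arg) — synonymous.
Codon 4: GTG (Val) → GTC (Val) — synonymous.
Codon 5: CGG (Arg) → CTG (Leu) — missense.
Codon 6: TAC (Tyr) → TAA (Stop) — nonsense.
Codon 7: ATA (Ile) → ATT (Ile) — synonymous.
Synonymous: 4 of 7.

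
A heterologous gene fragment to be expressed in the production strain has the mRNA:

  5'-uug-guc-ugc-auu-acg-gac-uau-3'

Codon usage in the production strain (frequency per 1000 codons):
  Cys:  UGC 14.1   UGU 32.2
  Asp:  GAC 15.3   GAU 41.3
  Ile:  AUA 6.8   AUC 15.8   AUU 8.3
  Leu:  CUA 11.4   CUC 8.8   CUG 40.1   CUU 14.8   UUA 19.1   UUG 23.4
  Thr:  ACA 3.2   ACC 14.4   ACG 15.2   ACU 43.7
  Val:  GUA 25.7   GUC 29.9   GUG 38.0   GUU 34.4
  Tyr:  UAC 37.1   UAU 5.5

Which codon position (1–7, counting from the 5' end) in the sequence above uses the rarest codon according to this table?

7

Codon 1 UUG (Leu): 23.4 per 1000.
Codon 2 GUC (Val): 29.9 per 1000.
Codon 3 UGC (Cys): 14.1 per 1000.
Codon 4 AUU (Ile): 8.3 per 1000.
Codon 5 ACG (Thr): 15.2 per 1000.
Codon 6 GAC (Asp): 15.3 per 1000.
Codon 7 UAU (Tyr): 5.5 per 1000.
Lowest frequency is 5.5 at codon 7.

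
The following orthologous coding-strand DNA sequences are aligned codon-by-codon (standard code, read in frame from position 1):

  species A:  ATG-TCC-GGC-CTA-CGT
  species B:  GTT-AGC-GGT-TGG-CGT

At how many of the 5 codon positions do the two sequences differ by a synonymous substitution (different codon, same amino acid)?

Codon 1: ATG Met / GTT Val — nonsynonymous.
Codon 2: TCC Ser / AGC Ser — synonymous.
Codon 3: GGC Gly / GGT Gly — synonymous.
Codon 4: CTA Leu / TGG Trp — nonsynonymous.
Codon 5: CGT Arg / CGT Arg — identical.
Synonymous differences: 2.

2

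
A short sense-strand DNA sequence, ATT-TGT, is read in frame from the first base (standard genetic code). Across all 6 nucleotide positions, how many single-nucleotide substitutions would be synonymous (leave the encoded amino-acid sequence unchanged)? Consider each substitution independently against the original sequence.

3

Codon 1 (ATT, Ile): 2 synonymous substitutions.
Codon 2 (TGT, Cys): 1 synonymous substitution.
Total: 2 + 1 = 3.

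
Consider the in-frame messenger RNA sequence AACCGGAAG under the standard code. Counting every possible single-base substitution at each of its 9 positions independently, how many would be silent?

Codon 1 (AAC, Asn): 1 synonymous substitution.
Codon 2 (CGG, Arg): 4 synonymous substitutions.
Codon 3 (AAG, Lys): 1 synonymous substitution.
Total: 1 + 4 + 1 = 6.

6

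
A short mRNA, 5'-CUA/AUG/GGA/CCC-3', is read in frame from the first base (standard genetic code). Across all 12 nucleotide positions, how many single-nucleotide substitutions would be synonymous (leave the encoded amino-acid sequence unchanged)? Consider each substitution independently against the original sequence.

10

Codon 1 (CUA, Leu): 4 synonymous substitutions.
Codon 2 (AUG, Met): 0 synonymous substitutions.
Codon 3 (GGA, Gly): 3 synonymous substitutions.
Codon 4 (CCC, Pro): 3 synonymous substitutions.
Total: 4 + 0 + 3 + 3 = 10.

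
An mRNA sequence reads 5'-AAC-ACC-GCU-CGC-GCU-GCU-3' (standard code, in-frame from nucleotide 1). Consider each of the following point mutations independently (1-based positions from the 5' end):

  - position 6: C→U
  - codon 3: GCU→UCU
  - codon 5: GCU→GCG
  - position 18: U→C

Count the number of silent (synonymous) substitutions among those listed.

Codon 2: ACC (Thr) → ACU (Thr) — synonymous.
Codon 3: GCU (Ala) → UCU (Ser) — missense.
Codon 5: GCU (Ala) → GCG (Ala) — synonymous.
Codon 6: GCU (Ala) → GCC (Ala) — synonymous.
Synonymous: 3 of 4.

3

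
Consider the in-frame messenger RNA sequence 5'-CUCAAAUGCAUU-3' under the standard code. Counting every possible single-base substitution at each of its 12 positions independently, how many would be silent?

7

Codon 1 (CUC, Leu): 3 synonymous substitutions.
Codon 2 (AAA, Lys): 1 synonymous substitution.
Codon 3 (UGC, Cys): 1 synonymous substitution.
Codon 4 (AUU, Ile): 2 synonymous substitutions.
Total: 3 + 1 + 1 + 2 = 7.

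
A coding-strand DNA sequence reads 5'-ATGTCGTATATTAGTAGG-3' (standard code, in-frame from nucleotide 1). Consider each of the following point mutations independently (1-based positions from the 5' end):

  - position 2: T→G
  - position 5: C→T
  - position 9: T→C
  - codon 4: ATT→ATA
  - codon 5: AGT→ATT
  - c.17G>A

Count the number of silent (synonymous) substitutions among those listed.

Codon 1: ATG (Met) → AGG (Arg) — missense.
Codon 2: TCG (Ser) → TTG (Leu) — missense.
Codon 3: TAT (Tyr) → TAC (Tyr) — synonymous.
Codon 4: ATT (Ile) → ATA (Ile) — synonymous.
Codon 5: AGT (Ser) → ATT (Ile) — missense.
Codon 6: AGG (Arg) → AAG (Lys) — missense.
Synonymous: 2 of 6.

2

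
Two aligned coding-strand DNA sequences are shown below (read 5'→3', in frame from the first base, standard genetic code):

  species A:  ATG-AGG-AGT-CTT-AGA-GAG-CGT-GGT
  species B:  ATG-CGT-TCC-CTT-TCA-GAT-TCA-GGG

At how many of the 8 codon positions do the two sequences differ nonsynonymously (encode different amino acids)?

Codon 1: ATG Met / ATG Met — identical.
Codon 2: AGG Arg / CGT Arg — synonymous.
Codon 3: AGT Ser / TCC Ser — synonymous.
Codon 4: CTT Leu / CTT Leu — identical.
Codon 5: AGA Arg / TCA Ser — nonsynonymous.
Codon 6: GAG Glu / GAT Asp — nonsynonymous.
Codon 7: CGT Arg / TCA Ser — nonsynonymous.
Codon 8: GGT Gly / GGG Gly — synonymous.
Nonsynonymous differences: 3.

3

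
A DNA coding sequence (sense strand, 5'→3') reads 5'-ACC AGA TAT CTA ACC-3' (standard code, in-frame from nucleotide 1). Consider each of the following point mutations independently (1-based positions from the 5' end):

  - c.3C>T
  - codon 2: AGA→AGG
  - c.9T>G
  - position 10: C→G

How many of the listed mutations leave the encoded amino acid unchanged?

Codon 1: ACC (Thr) → ACT (Thr) — synonymous.
Codon 2: AGA (Arg) → AGG (Arg) — synonymous.
Codon 3: TAT (Tyr) → TAG (Stop) — nonsense.
Codon 4: CTA (Leu) → GTA (Val) — missense.
Synonymous: 2 of 4.

2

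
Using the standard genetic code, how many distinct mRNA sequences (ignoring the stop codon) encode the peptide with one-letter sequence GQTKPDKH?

Gly: 4 codons.
Gln: 2 codons.
Thr: 4 codons.
Lys: 2 codons.
Pro: 4 codons.
Asp: 2 codons.
Lys: 2 codons.
His: 2 codons.
4 × 2 × 4 × 2 × 4 × 2 × 2 × 2 = 2048.

2048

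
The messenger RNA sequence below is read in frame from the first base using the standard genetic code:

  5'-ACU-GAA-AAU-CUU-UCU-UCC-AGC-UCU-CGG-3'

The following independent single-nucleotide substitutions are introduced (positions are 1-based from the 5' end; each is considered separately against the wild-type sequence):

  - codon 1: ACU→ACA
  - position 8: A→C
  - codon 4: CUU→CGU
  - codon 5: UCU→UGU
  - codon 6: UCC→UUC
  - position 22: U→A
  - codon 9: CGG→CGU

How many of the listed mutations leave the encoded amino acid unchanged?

Codon 1: ACU (Thr) → ACA (Thr) — synonymous.
Codon 3: AAU (Asn) → ACU (Thr) — missense.
Codon 4: CUU (Leu) → CGU (Arg) — missense.
Codon 5: UCU (Ser) → UGU (Cys) — missense.
Codon 6: UCC (Ser) → UUC (Phe) — missense.
Codon 8: UCU (Ser) → ACU (Thr) — missense.
Codon 9: CGG (Arg) → CGU (Arg) — synonymous.
Synonymous: 2 of 7.

2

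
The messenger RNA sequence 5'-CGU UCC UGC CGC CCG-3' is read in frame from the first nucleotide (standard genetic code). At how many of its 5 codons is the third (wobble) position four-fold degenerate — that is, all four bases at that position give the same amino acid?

4

Codon 1 CGU (Arg): third position 4-fold.
Codon 2 UCC (Ser): third position 4-fold.
Codon 3 UGC (Cys): third position 2-fold.
Codon 4 CGC (Arg): third position 4-fold.
Codon 5 CCG (Pro): third position 4-fold.
Four-fold degenerate third positions: 4.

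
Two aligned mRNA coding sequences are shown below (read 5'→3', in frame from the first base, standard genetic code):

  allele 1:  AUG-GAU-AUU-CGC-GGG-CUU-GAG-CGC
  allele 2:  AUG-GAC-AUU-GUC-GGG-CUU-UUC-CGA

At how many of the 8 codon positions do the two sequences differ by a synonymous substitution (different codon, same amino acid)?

2

Codon 1: AUG Met / AUG Met — identical.
Codon 2: GAU Asp / GAC Asp — synonymous.
Codon 3: AUU Ile / AUU Ile — identical.
Codon 4: CGC Arg / GUC Val — nonsynonymous.
Codon 5: GGG Gly / GGG Gly — identical.
Codon 6: CUU Leu / CUU Leu — identical.
Codon 7: GAG Glu / UUC Phe — nonsynonymous.
Codon 8: CGC Arg / CGA Arg — synonymous.
Synonymous differences: 2.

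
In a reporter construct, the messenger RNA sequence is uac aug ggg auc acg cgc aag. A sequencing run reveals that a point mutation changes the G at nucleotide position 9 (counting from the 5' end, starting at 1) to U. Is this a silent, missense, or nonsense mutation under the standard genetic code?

Position 9 falls in codon 3: GGG → Gly.
After the substitution the codon is GGU → Gly.
Both encode Gly, so the change is synonymous.

silent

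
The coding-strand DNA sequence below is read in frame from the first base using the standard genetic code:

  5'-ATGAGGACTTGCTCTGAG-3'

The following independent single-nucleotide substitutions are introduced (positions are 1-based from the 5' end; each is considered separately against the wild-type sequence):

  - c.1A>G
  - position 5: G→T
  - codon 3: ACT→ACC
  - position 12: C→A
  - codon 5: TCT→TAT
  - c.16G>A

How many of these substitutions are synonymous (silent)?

Codon 1: ATG (Met) → GTG (Val) — missense.
Codon 2: AGG (Arg) → ATG (Met) — missense.
Codon 3: ACT (Thr) → ACC (Thr) — synonymous.
Codon 4: TGC (Cys) → TGA (Stop) — nonsense.
Codon 5: TCT (Ser) → TAT (Tyr) — missense.
Codon 6: GAG (Glu) → AAG (Lys) — missense.
Synonymous: 1 of 6.

1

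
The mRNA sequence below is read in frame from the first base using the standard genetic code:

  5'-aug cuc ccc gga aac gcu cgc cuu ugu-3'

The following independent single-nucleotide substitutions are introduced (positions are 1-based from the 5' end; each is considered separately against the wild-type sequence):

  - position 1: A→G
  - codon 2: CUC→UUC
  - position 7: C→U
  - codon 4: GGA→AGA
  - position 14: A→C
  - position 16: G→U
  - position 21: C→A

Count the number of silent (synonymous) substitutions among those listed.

Codon 1: AUG (Met) → GUG (Val) — missense.
Codon 2: CUC (Leu) → UUC (Phe) — missense.
Codon 3: CCC (Pro) → UCC (Ser) — missense.
Codon 4: GGA (Gly) → AGA (Arg) — missense.
Codon 5: AAC (Asn) → ACC (Thr) — missense.
Codon 6: GCU (Ala) → UCU (Ser) — missense.
Codon 7: CGC (Arg) → CGA (Arg) — synonymous.
Synonymous: 1 of 7.

1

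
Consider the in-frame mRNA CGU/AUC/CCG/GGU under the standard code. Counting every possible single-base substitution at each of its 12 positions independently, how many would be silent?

Codon 1 (CGU, Arg): 3 synonymous substitutions.
Codon 2 (AUC, Ile): 2 synonymous substitutions.
Codon 3 (CCG, Pro): 3 synonymous substitutions.
Codon 4 (GGU, Gly): 3 synonymous substitutions.
Total: 3 + 2 + 3 + 3 = 11.

11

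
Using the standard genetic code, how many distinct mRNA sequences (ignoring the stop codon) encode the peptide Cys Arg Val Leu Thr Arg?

6912

Cys: 2 codons.
Arg: 6 codons.
Val: 4 codons.
Leu: 6 codons.
Thr: 4 codons.
Arg: 6 codons.
2 × 6 × 4 × 6 × 4 × 6 = 6912.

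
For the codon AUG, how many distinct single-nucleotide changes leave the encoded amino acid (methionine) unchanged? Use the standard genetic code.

0

Position 1: none → 0 synonymous.
Position 2: none → 0 synonymous.
Position 3: none → 0 synonymous.
Total: 0 + 0 + 0 = 0.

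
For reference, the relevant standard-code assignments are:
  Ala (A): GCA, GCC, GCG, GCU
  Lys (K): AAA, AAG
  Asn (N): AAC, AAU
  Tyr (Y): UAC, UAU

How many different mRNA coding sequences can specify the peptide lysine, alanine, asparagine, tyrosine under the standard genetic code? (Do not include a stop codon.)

Lys: 2 codons.
Ala: 4 codons.
Asn: 2 codons.
Tyr: 2 codons.
2 × 4 × 2 × 2 = 32.

32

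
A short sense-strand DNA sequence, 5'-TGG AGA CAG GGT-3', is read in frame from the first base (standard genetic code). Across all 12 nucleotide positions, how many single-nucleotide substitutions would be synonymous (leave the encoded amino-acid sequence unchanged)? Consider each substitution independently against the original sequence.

6

Codon 1 (TGG, Trp): 0 synonymous substitutions.
Codon 2 (AGA, Arg): 2 synonymous substitutions.
Codon 3 (CAG, Gln): 1 synonymous substitution.
Codon 4 (GGT, Gly): 3 synonymous substitutions.
Total: 0 + 2 + 1 + 3 = 6.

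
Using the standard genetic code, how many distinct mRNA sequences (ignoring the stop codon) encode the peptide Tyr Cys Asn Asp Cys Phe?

Tyr: 2 codons.
Cys: 2 codons.
Asn: 2 codons.
Asp: 2 codons.
Cys: 2 codons.
Phe: 2 codons.
2 × 2 × 2 × 2 × 2 × 2 = 64.

64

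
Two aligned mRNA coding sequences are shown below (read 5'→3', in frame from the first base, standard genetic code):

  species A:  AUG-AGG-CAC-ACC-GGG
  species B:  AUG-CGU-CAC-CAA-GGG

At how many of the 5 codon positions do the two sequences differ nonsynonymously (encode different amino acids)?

1

Codon 1: AUG Met / AUG Met — identical.
Codon 2: AGG Arg / CGU Arg — synonymous.
Codon 3: CAC His / CAC His — identical.
Codon 4: ACC Thr / CAA Gln — nonsynonymous.
Codon 5: GGG Gly / GGG Gly — identical.
Nonsynonymous differences: 1.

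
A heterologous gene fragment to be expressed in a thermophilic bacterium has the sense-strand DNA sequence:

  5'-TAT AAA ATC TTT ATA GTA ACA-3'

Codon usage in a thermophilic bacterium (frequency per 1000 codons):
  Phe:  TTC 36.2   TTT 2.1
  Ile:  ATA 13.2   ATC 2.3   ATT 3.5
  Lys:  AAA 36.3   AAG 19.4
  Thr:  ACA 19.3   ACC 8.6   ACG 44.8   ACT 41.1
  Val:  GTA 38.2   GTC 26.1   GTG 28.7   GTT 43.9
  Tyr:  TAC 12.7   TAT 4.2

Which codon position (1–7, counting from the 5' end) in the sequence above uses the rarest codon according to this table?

4

Codon 1 TAT (Tyr): 4.2 per 1000.
Codon 2 AAA (Lys): 36.3 per 1000.
Codon 3 ATC (Ile): 2.3 per 1000.
Codon 4 TTT (Phe): 2.1 per 1000.
Codon 5 ATA (Ile): 13.2 per 1000.
Codon 6 GTA (Val): 38.2 per 1000.
Codon 7 ACA (Thr): 19.3 per 1000.
Lowest frequency is 2.1 at codon 4.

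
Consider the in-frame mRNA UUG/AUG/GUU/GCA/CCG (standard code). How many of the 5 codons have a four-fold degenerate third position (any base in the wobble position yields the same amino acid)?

Codon 1 UUG (Leu): third position 2-fold.
Codon 2 AUG (Met): third position 1-fold.
Codon 3 GUU (Val): third position 4-fold.
Codon 4 GCA (Ala): third position 4-fold.
Codon 5 CCG (Pro): third position 4-fold.
Four-fold degenerate third positions: 3.

3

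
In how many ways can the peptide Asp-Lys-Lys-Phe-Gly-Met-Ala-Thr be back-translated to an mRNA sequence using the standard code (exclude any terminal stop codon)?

Asp: 2 codons.
Lys: 2 codons.
Lys: 2 codons.
Phe: 2 codons.
Gly: 4 codons.
Met: 1 codon.
Ala: 4 codons.
Thr: 4 codons.
2 × 2 × 2 × 2 × 4 × 1 × 4 × 4 = 1024.

1024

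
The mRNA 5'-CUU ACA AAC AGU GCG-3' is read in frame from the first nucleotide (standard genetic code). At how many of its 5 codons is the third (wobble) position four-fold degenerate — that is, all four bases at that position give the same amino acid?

Codon 1 CUU (Leu): third position 4-fold.
Codon 2 ACA (Thr): third position 4-fold.
Codon 3 AAC (Asn): third position 2-fold.
Codon 4 AGU (Ser): third position 2-fold.
Codon 5 GCG (Ala): third position 4-fold.
Four-fold degenerate third positions: 3.

3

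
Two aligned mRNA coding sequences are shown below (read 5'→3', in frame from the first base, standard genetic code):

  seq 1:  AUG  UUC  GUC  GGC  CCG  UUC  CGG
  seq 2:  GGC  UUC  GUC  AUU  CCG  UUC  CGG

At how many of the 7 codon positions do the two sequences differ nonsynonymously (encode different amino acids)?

Codon 1: AUG Met / GGC Gly — nonsynonymous.
Codon 2: UUC Phe / UUC Phe — identical.
Codon 3: GUC Val / GUC Val — identical.
Codon 4: GGC Gly / AUU Ile — nonsynonymous.
Codon 5: CCG Pro / CCG Pro — identical.
Codon 6: UUC Phe / UUC Phe — identical.
Codon 7: CGG Arg / CGG Arg — identical.
Nonsynonymous differences: 2.

2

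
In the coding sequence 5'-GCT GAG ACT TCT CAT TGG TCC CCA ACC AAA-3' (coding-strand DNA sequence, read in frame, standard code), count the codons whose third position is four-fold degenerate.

6

Codon 1 GCT (Ala): third position 4-fold.
Codon 2 GAG (Glu): third position 2-fold.
Codon 3 ACT (Thr): third position 4-fold.
Codon 4 TCT (Ser): third position 4-fold.
Codon 5 CAT (His): third position 2-fold.
Codon 6 TGG (Trp): third position 1-fold.
Codon 7 TCC (Ser): third position 4-fold.
Codon 8 CCA (Pro): third position 4-fold.
Codon 9 ACC (Thr): third position 4-fold.
Codon 10 AAA (Lys): third position 2-fold.
Four-fold degenerate third positions: 6.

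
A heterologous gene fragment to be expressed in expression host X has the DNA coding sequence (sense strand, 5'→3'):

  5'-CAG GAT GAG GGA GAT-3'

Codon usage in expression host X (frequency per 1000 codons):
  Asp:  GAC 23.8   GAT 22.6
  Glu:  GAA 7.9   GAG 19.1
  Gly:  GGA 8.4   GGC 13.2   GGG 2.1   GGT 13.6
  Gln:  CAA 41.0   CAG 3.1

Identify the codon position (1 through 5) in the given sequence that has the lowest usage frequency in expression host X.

1

Codon 1 CAG (Gln): 3.1 per 1000.
Codon 2 GAT (Asp): 22.6 per 1000.
Codon 3 GAG (Glu): 19.1 per 1000.
Codon 4 GGA (Gly): 8.4 per 1000.
Codon 5 GAT (Asp): 22.6 per 1000.
Lowest frequency is 3.1 at codon 1.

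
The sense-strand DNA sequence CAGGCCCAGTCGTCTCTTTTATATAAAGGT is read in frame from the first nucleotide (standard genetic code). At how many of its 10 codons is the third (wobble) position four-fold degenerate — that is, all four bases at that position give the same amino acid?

5

Codon 1 CAG (Gln): third position 2-fold.
Codon 2 GCC (Ala): third position 4-fold.
Codon 3 CAG (Gln): third position 2-fold.
Codon 4 TCG (Ser): third position 4-fold.
Codon 5 TCT (Ser): third position 4-fold.
Codon 6 CTT (Leu): third position 4-fold.
Codon 7 TTA (Leu): third position 2-fold.
Codon 8 TAT (Tyr): third position 2-fold.
Codon 9 AAA (Lys): third position 2-fold.
Codon 10 GGT (Gly): third position 4-fold.
Four-fold degenerate third positions: 5.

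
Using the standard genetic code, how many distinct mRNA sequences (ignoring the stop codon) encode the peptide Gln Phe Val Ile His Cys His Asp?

768

Gln: 2 codons.
Phe: 2 codons.
Val: 4 codons.
Ile: 3 codons.
His: 2 codons.
Cys: 2 codons.
His: 2 codons.
Asp: 2 codons.
2 × 2 × 4 × 3 × 2 × 2 × 2 × 2 = 768.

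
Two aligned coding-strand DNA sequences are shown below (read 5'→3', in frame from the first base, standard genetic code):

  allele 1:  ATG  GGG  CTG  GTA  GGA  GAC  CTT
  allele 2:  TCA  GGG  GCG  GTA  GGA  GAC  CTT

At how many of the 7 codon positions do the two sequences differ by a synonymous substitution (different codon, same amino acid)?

Codon 1: ATG Met / TCA Ser — nonsynonymous.
Codon 2: GGG Gly / GGG Gly — identical.
Codon 3: CTG Leu / GCG Ala — nonsynonymous.
Codon 4: GTA Val / GTA Val — identical.
Codon 5: GGA Gly / GGA Gly — identical.
Codon 6: GAC Asp / GAC Asp — identical.
Codon 7: CTT Leu / CTT Leu — identical.
Synonymous differences: 0.

0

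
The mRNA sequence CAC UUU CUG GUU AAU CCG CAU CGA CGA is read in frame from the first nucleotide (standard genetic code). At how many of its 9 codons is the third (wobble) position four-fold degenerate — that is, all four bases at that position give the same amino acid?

5

Codon 1 CAC (His): third position 2-fold.
Codon 2 UUU (Phe): third position 2-fold.
Codon 3 CUG (Leu): third position 4-fold.
Codon 4 GUU (Val): third position 4-fold.
Codon 5 AAU (Asn): third position 2-fold.
Codon 6 CCG (Pro): third position 4-fold.
Codon 7 CAU (His): third position 2-fold.
Codon 8 CGA (Arg): third position 4-fold.
Codon 9 CGA (Arg): third position 4-fold.
Four-fold degenerate third positions: 5.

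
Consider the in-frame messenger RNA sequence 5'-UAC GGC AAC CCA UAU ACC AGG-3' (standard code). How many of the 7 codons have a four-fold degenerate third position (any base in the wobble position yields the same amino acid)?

3

Codon 1 UAC (Tyr): third position 2-fold.
Codon 2 GGC (Gly): third position 4-fold.
Codon 3 AAC (Asn): third position 2-fold.
Codon 4 CCA (Pro): third position 4-fold.
Codon 5 UAU (Tyr): third position 2-fold.
Codon 6 ACC (Thr): third position 4-fold.
Codon 7 AGG (Arg): third position 2-fold.
Four-fold degenerate third positions: 3.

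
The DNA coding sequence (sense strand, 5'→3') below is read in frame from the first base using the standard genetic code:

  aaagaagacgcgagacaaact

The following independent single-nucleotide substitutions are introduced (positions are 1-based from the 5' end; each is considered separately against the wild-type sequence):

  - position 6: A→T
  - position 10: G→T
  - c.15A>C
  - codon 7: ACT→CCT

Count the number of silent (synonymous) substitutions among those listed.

Codon 2: GAA (Glu) → GAT (Asp) — missense.
Codon 4: GCG (Ala) → TCG (Ser) — missense.
Codon 5: AGA (Arg) → AGC (Ser) — missense.
Codon 7: ACT (Thr) → CCT (Pro) — missense.
Synonymous: 0 of 4.

0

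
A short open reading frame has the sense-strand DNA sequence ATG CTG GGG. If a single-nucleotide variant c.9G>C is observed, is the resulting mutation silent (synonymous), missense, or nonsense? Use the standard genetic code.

Position 9 falls in codon 3: GGG → Gly.
After the substitution the codon is GGC → Gly.
Both encode Gly, so the change is synonymous.

silent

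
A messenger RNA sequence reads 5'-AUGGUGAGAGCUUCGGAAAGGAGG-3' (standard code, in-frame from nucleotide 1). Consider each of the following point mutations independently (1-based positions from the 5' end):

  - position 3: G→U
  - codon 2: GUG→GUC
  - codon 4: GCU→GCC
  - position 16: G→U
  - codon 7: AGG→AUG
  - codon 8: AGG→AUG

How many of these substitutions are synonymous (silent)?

2

Codon 1: AUG (Met) → AUU (Ile) — missense.
Codon 2: GUG (Val) → GUC (Val) — synonymous.
Codon 4: GCU (Ala) → GCC (Ala) — synonymous.
Codon 6: GAA (Glu) → UAA (Stop) — nonsense.
Codon 7: AGG (Arg) → AUG (Met) — missense.
Codon 8: AGG (Arg) → AUG (Met) — missense.
Synonymous: 2 of 6.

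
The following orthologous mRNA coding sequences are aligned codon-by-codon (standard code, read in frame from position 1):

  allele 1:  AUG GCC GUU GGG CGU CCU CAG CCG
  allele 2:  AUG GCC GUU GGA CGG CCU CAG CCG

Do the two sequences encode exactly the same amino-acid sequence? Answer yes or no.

yes

Codon 1: AUG Met / AUG Met — identical.
Codon 2: GCC Ala / GCC Ala — identical.
Codon 3: GUU Val / GUU Val — identical.
Codon 4: GGG Gly / GGA Gly — synonymous.
Codon 5: CGU Arg / CGG Arg — synonymous.
Codon 6: CCU Pro / CCU Pro — identical.
Codon 7: CAG Gln / CAG Gln — identical.
Codon 8: CCG Pro / CCG Pro — identical.
Nonsynonymous differences: 0 → same protein.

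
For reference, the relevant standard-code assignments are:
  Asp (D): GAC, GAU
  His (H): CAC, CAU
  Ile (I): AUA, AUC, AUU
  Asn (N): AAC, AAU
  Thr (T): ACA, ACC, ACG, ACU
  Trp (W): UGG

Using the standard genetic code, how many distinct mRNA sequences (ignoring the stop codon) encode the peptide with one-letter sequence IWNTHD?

96

Ile: 3 codons.
Trp: 1 codon.
Asn: 2 codons.
Thr: 4 codons.
His: 2 codons.
Asp: 2 codons.
3 × 1 × 2 × 4 × 2 × 2 = 96.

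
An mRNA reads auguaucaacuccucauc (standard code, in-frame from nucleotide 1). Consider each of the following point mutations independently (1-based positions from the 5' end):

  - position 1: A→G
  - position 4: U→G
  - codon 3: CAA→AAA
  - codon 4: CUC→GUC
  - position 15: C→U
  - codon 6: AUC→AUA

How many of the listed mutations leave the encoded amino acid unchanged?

2

Codon 1: AUG (Met) → GUG (Val) — missense.
Codon 2: UAU (Tyr) → GAU (Asp) — missense.
Codon 3: CAA (Gln) → AAA (Lys) — missense.
Codon 4: CUC (Leu) → GUC (Val) — missense.
Codon 5: CUC (Leu) → CUU (Leu) — synonymous.
Codon 6: AUC (Ile) → AUA (Ile) — synonymous.
Synonymous: 2 of 6.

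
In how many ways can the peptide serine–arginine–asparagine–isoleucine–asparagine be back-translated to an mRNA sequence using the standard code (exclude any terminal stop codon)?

Ser: 6 codons.
Arg: 6 codons.
Asn: 2 codons.
Ile: 3 codons.
Asn: 2 codons.
6 × 6 × 2 × 3 × 2 = 432.

432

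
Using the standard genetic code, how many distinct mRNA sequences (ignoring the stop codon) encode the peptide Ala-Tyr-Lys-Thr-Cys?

Ala: 4 codons.
Tyr: 2 codons.
Lys: 2 codons.
Thr: 4 codons.
Cys: 2 codons.
4 × 2 × 2 × 4 × 2 = 128.

128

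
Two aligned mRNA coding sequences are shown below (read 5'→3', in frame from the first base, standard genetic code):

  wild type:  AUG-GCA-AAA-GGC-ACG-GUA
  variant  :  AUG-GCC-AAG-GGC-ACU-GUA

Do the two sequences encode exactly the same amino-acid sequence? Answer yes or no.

yes

Codon 1: AUG Met / AUG Met — identical.
Codon 2: GCA Ala / GCC Ala — synonymous.
Codon 3: AAA Lys / AAG Lys — synonymous.
Codon 4: GGC Gly / GGC Gly — identical.
Codon 5: ACG Thr / ACU Thr — synonymous.
Codon 6: GUA Val / GUA Val — identical.
Nonsynonymous differences: 0 → same protein.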